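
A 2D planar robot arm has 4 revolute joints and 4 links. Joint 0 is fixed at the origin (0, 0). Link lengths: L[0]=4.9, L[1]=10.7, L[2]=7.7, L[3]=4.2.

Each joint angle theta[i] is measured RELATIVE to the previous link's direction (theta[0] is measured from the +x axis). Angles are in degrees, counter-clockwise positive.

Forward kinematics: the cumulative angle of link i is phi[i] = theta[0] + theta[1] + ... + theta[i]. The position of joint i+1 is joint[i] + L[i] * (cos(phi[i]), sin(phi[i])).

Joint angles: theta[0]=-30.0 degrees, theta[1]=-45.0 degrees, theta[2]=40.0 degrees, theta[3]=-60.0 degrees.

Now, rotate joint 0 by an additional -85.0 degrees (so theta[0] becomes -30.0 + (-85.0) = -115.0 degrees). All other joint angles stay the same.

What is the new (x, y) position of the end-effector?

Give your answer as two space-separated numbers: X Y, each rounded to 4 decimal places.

Answer: -20.1755 -14.7689

Derivation:
joint[0] = (0.0000, 0.0000)  (base)
link 0: phi[0] = -115 = -115 deg
  cos(-115 deg) = -0.4226, sin(-115 deg) = -0.9063
  joint[1] = (0.0000, 0.0000) + 4.9 * (-0.4226, -0.9063) = (0.0000 + -2.0708, 0.0000 + -4.4409) = (-2.0708, -4.4409)
link 1: phi[1] = -115 + -45 = -160 deg
  cos(-160 deg) = -0.9397, sin(-160 deg) = -0.3420
  joint[2] = (-2.0708, -4.4409) + 10.7 * (-0.9397, -0.3420) = (-2.0708 + -10.0547, -4.4409 + -3.6596) = (-12.1255, -8.1005)
link 2: phi[2] = -115 + -45 + 40 = -120 deg
  cos(-120 deg) = -0.5000, sin(-120 deg) = -0.8660
  joint[3] = (-12.1255, -8.1005) + 7.7 * (-0.5000, -0.8660) = (-12.1255 + -3.8500, -8.1005 + -6.6684) = (-15.9755, -14.7689)
link 3: phi[3] = -115 + -45 + 40 + -60 = -180 deg
  cos(-180 deg) = -1.0000, sin(-180 deg) = -0.0000
  joint[4] = (-15.9755, -14.7689) + 4.2 * (-1.0000, -0.0000) = (-15.9755 + -4.2000, -14.7689 + -0.0000) = (-20.1755, -14.7689)
End effector: (-20.1755, -14.7689)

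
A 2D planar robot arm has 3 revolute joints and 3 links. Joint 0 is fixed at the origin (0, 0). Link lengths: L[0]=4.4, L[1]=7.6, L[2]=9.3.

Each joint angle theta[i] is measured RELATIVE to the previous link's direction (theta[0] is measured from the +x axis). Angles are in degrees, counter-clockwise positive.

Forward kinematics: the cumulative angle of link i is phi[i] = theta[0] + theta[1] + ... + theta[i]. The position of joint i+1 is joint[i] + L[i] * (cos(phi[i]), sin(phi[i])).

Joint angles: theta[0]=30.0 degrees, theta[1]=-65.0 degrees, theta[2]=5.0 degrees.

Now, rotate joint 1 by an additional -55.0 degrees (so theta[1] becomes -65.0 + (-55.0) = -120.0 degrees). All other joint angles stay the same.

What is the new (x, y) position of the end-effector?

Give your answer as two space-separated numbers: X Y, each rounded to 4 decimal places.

joint[0] = (0.0000, 0.0000)  (base)
link 0: phi[0] = 30 = 30 deg
  cos(30 deg) = 0.8660, sin(30 deg) = 0.5000
  joint[1] = (0.0000, 0.0000) + 4.4 * (0.8660, 0.5000) = (0.0000 + 3.8105, 0.0000 + 2.2000) = (3.8105, 2.2000)
link 1: phi[1] = 30 + -120 = -90 deg
  cos(-90 deg) = 0.0000, sin(-90 deg) = -1.0000
  joint[2] = (3.8105, 2.2000) + 7.6 * (0.0000, -1.0000) = (3.8105 + 0.0000, 2.2000 + -7.6000) = (3.8105, -5.4000)
link 2: phi[2] = 30 + -120 + 5 = -85 deg
  cos(-85 deg) = 0.0872, sin(-85 deg) = -0.9962
  joint[3] = (3.8105, -5.4000) + 9.3 * (0.0872, -0.9962) = (3.8105 + 0.8105, -5.4000 + -9.2646) = (4.6211, -14.6646)
End effector: (4.6211, -14.6646)

Answer: 4.6211 -14.6646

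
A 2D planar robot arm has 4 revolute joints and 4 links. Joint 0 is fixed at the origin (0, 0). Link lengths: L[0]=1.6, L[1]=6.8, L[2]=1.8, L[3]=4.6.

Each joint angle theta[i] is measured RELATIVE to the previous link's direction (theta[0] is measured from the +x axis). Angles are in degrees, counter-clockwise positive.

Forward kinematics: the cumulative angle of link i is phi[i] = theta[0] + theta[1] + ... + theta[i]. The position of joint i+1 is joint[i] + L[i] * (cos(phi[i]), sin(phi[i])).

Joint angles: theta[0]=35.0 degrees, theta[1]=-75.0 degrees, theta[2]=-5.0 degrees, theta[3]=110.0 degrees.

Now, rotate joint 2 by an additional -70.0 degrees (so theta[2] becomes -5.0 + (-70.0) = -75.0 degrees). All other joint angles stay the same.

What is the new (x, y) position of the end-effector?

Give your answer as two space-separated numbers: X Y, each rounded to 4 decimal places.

joint[0] = (0.0000, 0.0000)  (base)
link 0: phi[0] = 35 = 35 deg
  cos(35 deg) = 0.8192, sin(35 deg) = 0.5736
  joint[1] = (0.0000, 0.0000) + 1.6 * (0.8192, 0.5736) = (0.0000 + 1.3106, 0.0000 + 0.9177) = (1.3106, 0.9177)
link 1: phi[1] = 35 + -75 = -40 deg
  cos(-40 deg) = 0.7660, sin(-40 deg) = -0.6428
  joint[2] = (1.3106, 0.9177) + 6.8 * (0.7660, -0.6428) = (1.3106 + 5.2091, 0.9177 + -4.3710) = (6.5197, -3.4532)
link 2: phi[2] = 35 + -75 + -75 = -115 deg
  cos(-115 deg) = -0.4226, sin(-115 deg) = -0.9063
  joint[3] = (6.5197, -3.4532) + 1.8 * (-0.4226, -0.9063) = (6.5197 + -0.7607, -3.4532 + -1.6314) = (5.7590, -5.0846)
link 3: phi[3] = 35 + -75 + -75 + 110 = -5 deg
  cos(-5 deg) = 0.9962, sin(-5 deg) = -0.0872
  joint[4] = (5.7590, -5.0846) + 4.6 * (0.9962, -0.0872) = (5.7590 + 4.5825, -5.0846 + -0.4009) = (10.3415, -5.4855)
End effector: (10.3415, -5.4855)

Answer: 10.3415 -5.4855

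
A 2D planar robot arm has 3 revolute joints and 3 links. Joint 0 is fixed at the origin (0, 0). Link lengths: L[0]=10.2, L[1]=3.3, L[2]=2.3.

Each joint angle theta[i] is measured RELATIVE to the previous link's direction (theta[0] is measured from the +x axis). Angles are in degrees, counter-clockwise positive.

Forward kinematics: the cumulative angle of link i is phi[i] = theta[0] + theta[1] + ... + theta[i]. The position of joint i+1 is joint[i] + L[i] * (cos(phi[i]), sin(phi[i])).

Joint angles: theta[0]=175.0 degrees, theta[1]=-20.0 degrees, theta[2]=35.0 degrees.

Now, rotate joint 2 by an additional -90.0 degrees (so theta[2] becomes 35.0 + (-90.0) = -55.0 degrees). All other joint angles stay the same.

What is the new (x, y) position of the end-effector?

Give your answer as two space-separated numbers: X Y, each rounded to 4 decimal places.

joint[0] = (0.0000, 0.0000)  (base)
link 0: phi[0] = 175 = 175 deg
  cos(175 deg) = -0.9962, sin(175 deg) = 0.0872
  joint[1] = (0.0000, 0.0000) + 10.2 * (-0.9962, 0.0872) = (0.0000 + -10.1612, 0.0000 + 0.8890) = (-10.1612, 0.8890)
link 1: phi[1] = 175 + -20 = 155 deg
  cos(155 deg) = -0.9063, sin(155 deg) = 0.4226
  joint[2] = (-10.1612, 0.8890) + 3.3 * (-0.9063, 0.4226) = (-10.1612 + -2.9908, 0.8890 + 1.3946) = (-13.1520, 2.2836)
link 2: phi[2] = 175 + -20 + -55 = 100 deg
  cos(100 deg) = -0.1736, sin(100 deg) = 0.9848
  joint[3] = (-13.1520, 2.2836) + 2.3 * (-0.1736, 0.9848) = (-13.1520 + -0.3994, 2.2836 + 2.2651) = (-13.5514, 4.5487)
End effector: (-13.5514, 4.5487)

Answer: -13.5514 4.5487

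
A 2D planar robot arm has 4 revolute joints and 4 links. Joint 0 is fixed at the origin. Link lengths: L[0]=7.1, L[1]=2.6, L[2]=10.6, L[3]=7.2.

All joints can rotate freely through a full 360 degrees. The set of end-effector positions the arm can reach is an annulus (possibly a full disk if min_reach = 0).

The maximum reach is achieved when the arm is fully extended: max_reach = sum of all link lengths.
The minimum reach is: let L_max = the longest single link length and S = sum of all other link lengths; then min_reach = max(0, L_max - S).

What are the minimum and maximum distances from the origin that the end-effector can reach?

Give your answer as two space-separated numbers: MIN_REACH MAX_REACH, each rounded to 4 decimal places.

Link lengths: [7.1, 2.6, 10.6, 7.2]
max_reach = 7.1 + 2.6 + 10.6 + 7.2 = 27.5
L_max = max([7.1, 2.6, 10.6, 7.2]) = 10.6
S (sum of others) = 27.5 - 10.6 = 16.9
min_reach = max(0, 10.6 - 16.9) = max(0, -6.3) = 0

Answer: 0.0000 27.5000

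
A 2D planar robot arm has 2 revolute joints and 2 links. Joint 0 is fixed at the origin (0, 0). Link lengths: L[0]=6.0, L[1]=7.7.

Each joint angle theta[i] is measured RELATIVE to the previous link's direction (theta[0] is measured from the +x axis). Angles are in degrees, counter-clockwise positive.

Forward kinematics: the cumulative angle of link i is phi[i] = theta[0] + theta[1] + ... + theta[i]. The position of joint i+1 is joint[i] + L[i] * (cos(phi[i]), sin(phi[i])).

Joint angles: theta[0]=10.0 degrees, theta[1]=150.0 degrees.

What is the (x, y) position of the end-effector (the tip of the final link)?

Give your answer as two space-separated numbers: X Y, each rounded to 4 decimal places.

Answer: -1.3268 3.6754

Derivation:
joint[0] = (0.0000, 0.0000)  (base)
link 0: phi[0] = 10 = 10 deg
  cos(10 deg) = 0.9848, sin(10 deg) = 0.1736
  joint[1] = (0.0000, 0.0000) + 6 * (0.9848, 0.1736) = (0.0000 + 5.9088, 0.0000 + 1.0419) = (5.9088, 1.0419)
link 1: phi[1] = 10 + 150 = 160 deg
  cos(160 deg) = -0.9397, sin(160 deg) = 0.3420
  joint[2] = (5.9088, 1.0419) + 7.7 * (-0.9397, 0.3420) = (5.9088 + -7.2356, 1.0419 + 2.6336) = (-1.3268, 3.6754)
End effector: (-1.3268, 3.6754)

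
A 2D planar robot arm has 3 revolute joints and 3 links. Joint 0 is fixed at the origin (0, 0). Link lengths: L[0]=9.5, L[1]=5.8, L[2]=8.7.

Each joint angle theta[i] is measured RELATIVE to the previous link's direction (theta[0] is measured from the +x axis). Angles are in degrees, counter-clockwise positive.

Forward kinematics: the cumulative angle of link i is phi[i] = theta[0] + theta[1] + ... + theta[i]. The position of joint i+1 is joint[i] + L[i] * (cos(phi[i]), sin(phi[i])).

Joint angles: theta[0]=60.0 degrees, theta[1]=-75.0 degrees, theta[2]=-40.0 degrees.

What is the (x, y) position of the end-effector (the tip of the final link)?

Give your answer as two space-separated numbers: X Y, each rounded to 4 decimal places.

Answer: 15.3425 -0.4005

Derivation:
joint[0] = (0.0000, 0.0000)  (base)
link 0: phi[0] = 60 = 60 deg
  cos(60 deg) = 0.5000, sin(60 deg) = 0.8660
  joint[1] = (0.0000, 0.0000) + 9.5 * (0.5000, 0.8660) = (0.0000 + 4.7500, 0.0000 + 8.2272) = (4.7500, 8.2272)
link 1: phi[1] = 60 + -75 = -15 deg
  cos(-15 deg) = 0.9659, sin(-15 deg) = -0.2588
  joint[2] = (4.7500, 8.2272) + 5.8 * (0.9659, -0.2588) = (4.7500 + 5.6024, 8.2272 + -1.5012) = (10.3524, 6.7261)
link 2: phi[2] = 60 + -75 + -40 = -55 deg
  cos(-55 deg) = 0.5736, sin(-55 deg) = -0.8192
  joint[3] = (10.3524, 6.7261) + 8.7 * (0.5736, -0.8192) = (10.3524 + 4.9901, 6.7261 + -7.1266) = (15.3425, -0.4005)
End effector: (15.3425, -0.4005)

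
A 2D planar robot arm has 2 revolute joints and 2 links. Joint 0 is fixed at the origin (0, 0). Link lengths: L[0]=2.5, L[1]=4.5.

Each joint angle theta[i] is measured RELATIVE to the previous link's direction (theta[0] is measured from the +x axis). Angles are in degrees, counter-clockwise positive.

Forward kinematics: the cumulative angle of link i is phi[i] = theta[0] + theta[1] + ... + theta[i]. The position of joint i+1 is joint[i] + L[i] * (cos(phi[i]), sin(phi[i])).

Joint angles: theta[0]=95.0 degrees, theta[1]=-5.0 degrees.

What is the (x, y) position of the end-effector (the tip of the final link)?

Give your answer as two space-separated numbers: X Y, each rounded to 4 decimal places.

joint[0] = (0.0000, 0.0000)  (base)
link 0: phi[0] = 95 = 95 deg
  cos(95 deg) = -0.0872, sin(95 deg) = 0.9962
  joint[1] = (0.0000, 0.0000) + 2.5 * (-0.0872, 0.9962) = (0.0000 + -0.2179, 0.0000 + 2.4905) = (-0.2179, 2.4905)
link 1: phi[1] = 95 + -5 = 90 deg
  cos(90 deg) = 0.0000, sin(90 deg) = 1.0000
  joint[2] = (-0.2179, 2.4905) + 4.5 * (0.0000, 1.0000) = (-0.2179 + 0.0000, 2.4905 + 4.5000) = (-0.2179, 6.9905)
End effector: (-0.2179, 6.9905)

Answer: -0.2179 6.9905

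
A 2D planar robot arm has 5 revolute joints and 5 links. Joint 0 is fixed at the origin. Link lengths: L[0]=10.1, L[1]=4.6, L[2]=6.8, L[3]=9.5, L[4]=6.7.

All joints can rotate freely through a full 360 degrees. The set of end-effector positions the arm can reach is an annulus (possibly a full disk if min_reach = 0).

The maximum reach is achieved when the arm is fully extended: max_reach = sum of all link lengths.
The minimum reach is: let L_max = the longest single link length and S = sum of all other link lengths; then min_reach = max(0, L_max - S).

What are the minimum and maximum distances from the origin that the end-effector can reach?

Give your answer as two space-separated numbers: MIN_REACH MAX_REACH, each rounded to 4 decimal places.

Link lengths: [10.1, 4.6, 6.8, 9.5, 6.7]
max_reach = 10.1 + 4.6 + 6.8 + 9.5 + 6.7 = 37.7
L_max = max([10.1, 4.6, 6.8, 9.5, 6.7]) = 10.1
S (sum of others) = 37.7 - 10.1 = 27.6
min_reach = max(0, 10.1 - 27.6) = max(0, -17.5) = 0

Answer: 0.0000 37.7000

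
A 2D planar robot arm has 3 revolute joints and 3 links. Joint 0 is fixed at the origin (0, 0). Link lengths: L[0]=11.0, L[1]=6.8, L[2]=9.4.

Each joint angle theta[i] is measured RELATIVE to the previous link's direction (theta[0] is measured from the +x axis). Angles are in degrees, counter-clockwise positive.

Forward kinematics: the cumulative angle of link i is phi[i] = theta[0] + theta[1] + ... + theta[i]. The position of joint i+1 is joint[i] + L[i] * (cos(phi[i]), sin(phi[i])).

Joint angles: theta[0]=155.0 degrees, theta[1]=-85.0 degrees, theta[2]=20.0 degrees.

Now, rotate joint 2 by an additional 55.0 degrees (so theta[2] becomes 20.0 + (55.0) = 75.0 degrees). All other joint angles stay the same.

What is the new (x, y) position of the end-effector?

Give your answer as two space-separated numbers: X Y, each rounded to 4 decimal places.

Answer: -15.3437 16.4303

Derivation:
joint[0] = (0.0000, 0.0000)  (base)
link 0: phi[0] = 155 = 155 deg
  cos(155 deg) = -0.9063, sin(155 deg) = 0.4226
  joint[1] = (0.0000, 0.0000) + 11 * (-0.9063, 0.4226) = (0.0000 + -9.9694, 0.0000 + 4.6488) = (-9.9694, 4.6488)
link 1: phi[1] = 155 + -85 = 70 deg
  cos(70 deg) = 0.3420, sin(70 deg) = 0.9397
  joint[2] = (-9.9694, 4.6488) + 6.8 * (0.3420, 0.9397) = (-9.9694 + 2.3257, 4.6488 + 6.3899) = (-7.6436, 11.0387)
link 2: phi[2] = 155 + -85 + 75 = 145 deg
  cos(145 deg) = -0.8192, sin(145 deg) = 0.5736
  joint[3] = (-7.6436, 11.0387) + 9.4 * (-0.8192, 0.5736) = (-7.6436 + -7.7000, 11.0387 + 5.3916) = (-15.3437, 16.4303)
End effector: (-15.3437, 16.4303)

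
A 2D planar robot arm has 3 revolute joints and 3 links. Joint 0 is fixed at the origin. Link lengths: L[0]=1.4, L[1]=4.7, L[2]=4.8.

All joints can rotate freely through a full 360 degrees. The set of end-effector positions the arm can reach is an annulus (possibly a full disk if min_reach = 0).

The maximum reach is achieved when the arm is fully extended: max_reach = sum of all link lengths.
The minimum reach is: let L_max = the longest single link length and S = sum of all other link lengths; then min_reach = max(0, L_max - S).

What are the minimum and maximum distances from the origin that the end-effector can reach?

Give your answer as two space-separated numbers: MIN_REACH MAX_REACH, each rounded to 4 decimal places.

Answer: 0.0000 10.9000

Derivation:
Link lengths: [1.4, 4.7, 4.8]
max_reach = 1.4 + 4.7 + 4.8 = 10.9
L_max = max([1.4, 4.7, 4.8]) = 4.8
S (sum of others) = 10.9 - 4.8 = 6.1
min_reach = max(0, 4.8 - 6.1) = max(0, -1.3) = 0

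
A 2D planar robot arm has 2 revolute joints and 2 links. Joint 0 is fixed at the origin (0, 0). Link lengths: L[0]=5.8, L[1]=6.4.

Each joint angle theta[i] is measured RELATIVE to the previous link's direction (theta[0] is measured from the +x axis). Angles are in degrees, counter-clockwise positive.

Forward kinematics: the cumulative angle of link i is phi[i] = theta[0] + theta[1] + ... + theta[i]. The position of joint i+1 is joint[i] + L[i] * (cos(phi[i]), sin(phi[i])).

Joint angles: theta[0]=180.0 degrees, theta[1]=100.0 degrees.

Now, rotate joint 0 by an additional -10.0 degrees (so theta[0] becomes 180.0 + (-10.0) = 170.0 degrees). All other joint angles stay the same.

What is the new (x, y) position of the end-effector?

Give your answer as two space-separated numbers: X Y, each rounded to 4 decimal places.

joint[0] = (0.0000, 0.0000)  (base)
link 0: phi[0] = 170 = 170 deg
  cos(170 deg) = -0.9848, sin(170 deg) = 0.1736
  joint[1] = (0.0000, 0.0000) + 5.8 * (-0.9848, 0.1736) = (0.0000 + -5.7119, 0.0000 + 1.0072) = (-5.7119, 1.0072)
link 1: phi[1] = 170 + 100 = 270 deg
  cos(270 deg) = -0.0000, sin(270 deg) = -1.0000
  joint[2] = (-5.7119, 1.0072) + 6.4 * (-0.0000, -1.0000) = (-5.7119 + -0.0000, 1.0072 + -6.4000) = (-5.7119, -5.3928)
End effector: (-5.7119, -5.3928)

Answer: -5.7119 -5.3928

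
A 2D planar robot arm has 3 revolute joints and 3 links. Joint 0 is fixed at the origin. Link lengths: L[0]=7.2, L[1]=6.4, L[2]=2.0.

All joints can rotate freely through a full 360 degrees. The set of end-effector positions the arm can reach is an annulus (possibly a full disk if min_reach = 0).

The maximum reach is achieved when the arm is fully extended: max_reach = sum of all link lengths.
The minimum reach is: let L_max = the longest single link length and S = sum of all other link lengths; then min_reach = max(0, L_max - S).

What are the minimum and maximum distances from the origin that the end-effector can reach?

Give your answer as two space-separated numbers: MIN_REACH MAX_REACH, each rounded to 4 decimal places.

Link lengths: [7.2, 6.4, 2.0]
max_reach = 7.2 + 6.4 + 2 = 15.6
L_max = max([7.2, 6.4, 2.0]) = 7.2
S (sum of others) = 15.6 - 7.2 = 8.4
min_reach = max(0, 7.2 - 8.4) = max(0, -1.2) = 0

Answer: 0.0000 15.6000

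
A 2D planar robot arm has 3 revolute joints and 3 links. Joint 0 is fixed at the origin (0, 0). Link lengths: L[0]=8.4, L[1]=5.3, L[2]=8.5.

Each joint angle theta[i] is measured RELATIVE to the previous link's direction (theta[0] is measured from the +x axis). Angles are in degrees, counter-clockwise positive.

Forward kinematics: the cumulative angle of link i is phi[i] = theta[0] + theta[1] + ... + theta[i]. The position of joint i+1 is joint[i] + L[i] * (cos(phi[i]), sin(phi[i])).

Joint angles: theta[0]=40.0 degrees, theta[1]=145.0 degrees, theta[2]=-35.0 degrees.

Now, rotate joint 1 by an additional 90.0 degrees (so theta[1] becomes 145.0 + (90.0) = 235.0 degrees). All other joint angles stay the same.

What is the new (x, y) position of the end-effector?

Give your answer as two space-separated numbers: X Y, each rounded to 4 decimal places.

joint[0] = (0.0000, 0.0000)  (base)
link 0: phi[0] = 40 = 40 deg
  cos(40 deg) = 0.7660, sin(40 deg) = 0.6428
  joint[1] = (0.0000, 0.0000) + 8.4 * (0.7660, 0.6428) = (0.0000 + 6.4348, 0.0000 + 5.3994) = (6.4348, 5.3994)
link 1: phi[1] = 40 + 235 = 275 deg
  cos(275 deg) = 0.0872, sin(275 deg) = -0.9962
  joint[2] = (6.4348, 5.3994) + 5.3 * (0.0872, -0.9962) = (6.4348 + 0.4619, 5.3994 + -5.2798) = (6.8967, 0.1196)
link 2: phi[2] = 40 + 235 + -35 = 240 deg
  cos(240 deg) = -0.5000, sin(240 deg) = -0.8660
  joint[3] = (6.8967, 0.1196) + 8.5 * (-0.5000, -0.8660) = (6.8967 + -4.2500, 0.1196 + -7.3612) = (2.6467, -7.2416)
End effector: (2.6467, -7.2416)

Answer: 2.6467 -7.2416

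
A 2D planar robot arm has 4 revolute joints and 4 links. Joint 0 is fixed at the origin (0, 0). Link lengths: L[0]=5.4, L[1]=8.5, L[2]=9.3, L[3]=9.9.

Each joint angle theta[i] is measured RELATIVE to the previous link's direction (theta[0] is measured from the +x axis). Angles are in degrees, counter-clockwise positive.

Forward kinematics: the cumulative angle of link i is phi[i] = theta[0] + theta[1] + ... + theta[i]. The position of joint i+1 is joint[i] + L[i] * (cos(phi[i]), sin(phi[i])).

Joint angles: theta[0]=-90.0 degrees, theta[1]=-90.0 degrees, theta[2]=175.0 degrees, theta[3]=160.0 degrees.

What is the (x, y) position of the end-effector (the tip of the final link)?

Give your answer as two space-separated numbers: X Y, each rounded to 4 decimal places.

joint[0] = (0.0000, 0.0000)  (base)
link 0: phi[0] = -90 = -90 deg
  cos(-90 deg) = 0.0000, sin(-90 deg) = -1.0000
  joint[1] = (0.0000, 0.0000) + 5.4 * (0.0000, -1.0000) = (0.0000 + 0.0000, 0.0000 + -5.4000) = (0.0000, -5.4000)
link 1: phi[1] = -90 + -90 = -180 deg
  cos(-180 deg) = -1.0000, sin(-180 deg) = -0.0000
  joint[2] = (0.0000, -5.4000) + 8.5 * (-1.0000, -0.0000) = (0.0000 + -8.5000, -5.4000 + -0.0000) = (-8.5000, -5.4000)
link 2: phi[2] = -90 + -90 + 175 = -5 deg
  cos(-5 deg) = 0.9962, sin(-5 deg) = -0.0872
  joint[3] = (-8.5000, -5.4000) + 9.3 * (0.9962, -0.0872) = (-8.5000 + 9.2646, -5.4000 + -0.8105) = (0.7646, -6.2105)
link 3: phi[3] = -90 + -90 + 175 + 160 = 155 deg
  cos(155 deg) = -0.9063, sin(155 deg) = 0.4226
  joint[4] = (0.7646, -6.2105) + 9.9 * (-0.9063, 0.4226) = (0.7646 + -8.9724, -6.2105 + 4.1839) = (-8.2078, -2.0266)
End effector: (-8.2078, -2.0266)

Answer: -8.2078 -2.0266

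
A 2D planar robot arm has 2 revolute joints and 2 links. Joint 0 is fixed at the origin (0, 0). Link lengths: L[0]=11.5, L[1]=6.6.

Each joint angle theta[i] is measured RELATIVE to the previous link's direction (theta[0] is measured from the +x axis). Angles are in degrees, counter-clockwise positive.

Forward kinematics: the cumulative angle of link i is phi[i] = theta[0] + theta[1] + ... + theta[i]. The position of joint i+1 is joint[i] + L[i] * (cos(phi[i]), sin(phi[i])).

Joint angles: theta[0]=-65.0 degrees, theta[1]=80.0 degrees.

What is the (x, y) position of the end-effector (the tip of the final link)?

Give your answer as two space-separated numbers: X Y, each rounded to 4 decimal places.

Answer: 11.2352 -8.7143

Derivation:
joint[0] = (0.0000, 0.0000)  (base)
link 0: phi[0] = -65 = -65 deg
  cos(-65 deg) = 0.4226, sin(-65 deg) = -0.9063
  joint[1] = (0.0000, 0.0000) + 11.5 * (0.4226, -0.9063) = (0.0000 + 4.8601, 0.0000 + -10.4225) = (4.8601, -10.4225)
link 1: phi[1] = -65 + 80 = 15 deg
  cos(15 deg) = 0.9659, sin(15 deg) = 0.2588
  joint[2] = (4.8601, -10.4225) + 6.6 * (0.9659, 0.2588) = (4.8601 + 6.3751, -10.4225 + 1.7082) = (11.2352, -8.7143)
End effector: (11.2352, -8.7143)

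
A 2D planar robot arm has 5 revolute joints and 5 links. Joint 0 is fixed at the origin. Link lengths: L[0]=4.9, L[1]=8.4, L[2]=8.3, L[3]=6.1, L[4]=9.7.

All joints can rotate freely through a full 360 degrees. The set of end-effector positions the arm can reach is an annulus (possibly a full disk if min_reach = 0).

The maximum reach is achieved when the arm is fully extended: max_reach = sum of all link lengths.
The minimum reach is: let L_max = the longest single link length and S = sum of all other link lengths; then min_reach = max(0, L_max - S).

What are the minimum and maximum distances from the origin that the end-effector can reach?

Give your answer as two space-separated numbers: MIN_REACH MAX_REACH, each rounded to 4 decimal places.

Answer: 0.0000 37.4000

Derivation:
Link lengths: [4.9, 8.4, 8.3, 6.1, 9.7]
max_reach = 4.9 + 8.4 + 8.3 + 6.1 + 9.7 = 37.4
L_max = max([4.9, 8.4, 8.3, 6.1, 9.7]) = 9.7
S (sum of others) = 37.4 - 9.7 = 27.7
min_reach = max(0, 9.7 - 27.7) = max(0, -18) = 0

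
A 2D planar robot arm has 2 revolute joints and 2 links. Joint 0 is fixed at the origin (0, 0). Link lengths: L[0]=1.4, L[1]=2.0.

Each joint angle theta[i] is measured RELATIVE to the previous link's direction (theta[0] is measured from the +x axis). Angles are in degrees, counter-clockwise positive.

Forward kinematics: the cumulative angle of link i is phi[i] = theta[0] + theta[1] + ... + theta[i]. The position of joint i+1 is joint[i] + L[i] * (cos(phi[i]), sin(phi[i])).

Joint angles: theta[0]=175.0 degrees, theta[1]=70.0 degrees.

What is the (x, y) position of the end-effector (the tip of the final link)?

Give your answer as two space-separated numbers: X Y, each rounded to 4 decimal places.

joint[0] = (0.0000, 0.0000)  (base)
link 0: phi[0] = 175 = 175 deg
  cos(175 deg) = -0.9962, sin(175 deg) = 0.0872
  joint[1] = (0.0000, 0.0000) + 1.4 * (-0.9962, 0.0872) = (0.0000 + -1.3947, 0.0000 + 0.1220) = (-1.3947, 0.1220)
link 1: phi[1] = 175 + 70 = 245 deg
  cos(245 deg) = -0.4226, sin(245 deg) = -0.9063
  joint[2] = (-1.3947, 0.1220) + 2 * (-0.4226, -0.9063) = (-1.3947 + -0.8452, 0.1220 + -1.8126) = (-2.2399, -1.6906)
End effector: (-2.2399, -1.6906)

Answer: -2.2399 -1.6906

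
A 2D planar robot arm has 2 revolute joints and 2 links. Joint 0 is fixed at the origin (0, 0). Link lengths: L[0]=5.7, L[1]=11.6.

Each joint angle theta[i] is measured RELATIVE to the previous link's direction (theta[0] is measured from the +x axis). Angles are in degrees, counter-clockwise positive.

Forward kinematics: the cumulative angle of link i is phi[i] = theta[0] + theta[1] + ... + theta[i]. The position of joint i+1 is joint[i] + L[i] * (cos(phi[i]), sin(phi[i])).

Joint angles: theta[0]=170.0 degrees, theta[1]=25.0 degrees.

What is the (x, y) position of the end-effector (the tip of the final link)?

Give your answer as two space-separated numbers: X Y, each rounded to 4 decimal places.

joint[0] = (0.0000, 0.0000)  (base)
link 0: phi[0] = 170 = 170 deg
  cos(170 deg) = -0.9848, sin(170 deg) = 0.1736
  joint[1] = (0.0000, 0.0000) + 5.7 * (-0.9848, 0.1736) = (0.0000 + -5.6134, 0.0000 + 0.9898) = (-5.6134, 0.9898)
link 1: phi[1] = 170 + 25 = 195 deg
  cos(195 deg) = -0.9659, sin(195 deg) = -0.2588
  joint[2] = (-5.6134, 0.9898) + 11.6 * (-0.9659, -0.2588) = (-5.6134 + -11.2047, 0.9898 + -3.0023) = (-16.8181, -2.0125)
End effector: (-16.8181, -2.0125)

Answer: -16.8181 -2.0125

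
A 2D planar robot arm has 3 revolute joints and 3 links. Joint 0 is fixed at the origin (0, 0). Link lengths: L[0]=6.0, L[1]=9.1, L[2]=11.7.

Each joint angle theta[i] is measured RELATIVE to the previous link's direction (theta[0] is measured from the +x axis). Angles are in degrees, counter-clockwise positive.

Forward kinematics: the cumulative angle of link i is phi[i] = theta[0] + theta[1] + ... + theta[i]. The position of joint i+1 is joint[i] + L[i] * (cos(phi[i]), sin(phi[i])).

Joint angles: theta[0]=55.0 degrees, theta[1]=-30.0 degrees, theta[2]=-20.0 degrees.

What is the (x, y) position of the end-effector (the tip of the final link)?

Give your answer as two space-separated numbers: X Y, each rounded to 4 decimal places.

Answer: 23.3443 9.7805

Derivation:
joint[0] = (0.0000, 0.0000)  (base)
link 0: phi[0] = 55 = 55 deg
  cos(55 deg) = 0.5736, sin(55 deg) = 0.8192
  joint[1] = (0.0000, 0.0000) + 6 * (0.5736, 0.8192) = (0.0000 + 3.4415, 0.0000 + 4.9149) = (3.4415, 4.9149)
link 1: phi[1] = 55 + -30 = 25 deg
  cos(25 deg) = 0.9063, sin(25 deg) = 0.4226
  joint[2] = (3.4415, 4.9149) + 9.1 * (0.9063, 0.4226) = (3.4415 + 8.2474, 4.9149 + 3.8458) = (11.6889, 8.7607)
link 2: phi[2] = 55 + -30 + -20 = 5 deg
  cos(5 deg) = 0.9962, sin(5 deg) = 0.0872
  joint[3] = (11.6889, 8.7607) + 11.7 * (0.9962, 0.0872) = (11.6889 + 11.6555, 8.7607 + 1.0197) = (23.3443, 9.7805)
End effector: (23.3443, 9.7805)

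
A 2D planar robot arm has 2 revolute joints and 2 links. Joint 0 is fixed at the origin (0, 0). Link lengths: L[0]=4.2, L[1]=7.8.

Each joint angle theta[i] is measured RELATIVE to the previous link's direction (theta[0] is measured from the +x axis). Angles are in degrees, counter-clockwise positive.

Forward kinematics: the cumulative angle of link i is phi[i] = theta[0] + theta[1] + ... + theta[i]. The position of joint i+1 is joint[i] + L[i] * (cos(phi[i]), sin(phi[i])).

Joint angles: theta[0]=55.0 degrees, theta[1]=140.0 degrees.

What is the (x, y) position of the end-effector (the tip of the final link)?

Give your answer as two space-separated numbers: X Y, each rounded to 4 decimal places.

Answer: -5.1252 1.4217

Derivation:
joint[0] = (0.0000, 0.0000)  (base)
link 0: phi[0] = 55 = 55 deg
  cos(55 deg) = 0.5736, sin(55 deg) = 0.8192
  joint[1] = (0.0000, 0.0000) + 4.2 * (0.5736, 0.8192) = (0.0000 + 2.4090, 0.0000 + 3.4404) = (2.4090, 3.4404)
link 1: phi[1] = 55 + 140 = 195 deg
  cos(195 deg) = -0.9659, sin(195 deg) = -0.2588
  joint[2] = (2.4090, 3.4404) + 7.8 * (-0.9659, -0.2588) = (2.4090 + -7.5342, 3.4404 + -2.0188) = (-5.1252, 1.4217)
End effector: (-5.1252, 1.4217)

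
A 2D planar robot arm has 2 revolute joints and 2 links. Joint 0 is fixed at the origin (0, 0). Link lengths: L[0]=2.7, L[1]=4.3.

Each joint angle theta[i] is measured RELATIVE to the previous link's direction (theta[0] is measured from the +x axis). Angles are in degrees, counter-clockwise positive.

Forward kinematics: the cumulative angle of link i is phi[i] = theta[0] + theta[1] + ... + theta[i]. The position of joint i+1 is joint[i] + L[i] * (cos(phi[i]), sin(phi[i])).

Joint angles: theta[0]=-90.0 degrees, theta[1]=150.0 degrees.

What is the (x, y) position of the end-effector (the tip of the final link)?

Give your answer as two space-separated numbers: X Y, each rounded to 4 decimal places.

joint[0] = (0.0000, 0.0000)  (base)
link 0: phi[0] = -90 = -90 deg
  cos(-90 deg) = 0.0000, sin(-90 deg) = -1.0000
  joint[1] = (0.0000, 0.0000) + 2.7 * (0.0000, -1.0000) = (0.0000 + 0.0000, 0.0000 + -2.7000) = (0.0000, -2.7000)
link 1: phi[1] = -90 + 150 = 60 deg
  cos(60 deg) = 0.5000, sin(60 deg) = 0.8660
  joint[2] = (0.0000, -2.7000) + 4.3 * (0.5000, 0.8660) = (0.0000 + 2.1500, -2.7000 + 3.7239) = (2.1500, 1.0239)
End effector: (2.1500, 1.0239)

Answer: 2.1500 1.0239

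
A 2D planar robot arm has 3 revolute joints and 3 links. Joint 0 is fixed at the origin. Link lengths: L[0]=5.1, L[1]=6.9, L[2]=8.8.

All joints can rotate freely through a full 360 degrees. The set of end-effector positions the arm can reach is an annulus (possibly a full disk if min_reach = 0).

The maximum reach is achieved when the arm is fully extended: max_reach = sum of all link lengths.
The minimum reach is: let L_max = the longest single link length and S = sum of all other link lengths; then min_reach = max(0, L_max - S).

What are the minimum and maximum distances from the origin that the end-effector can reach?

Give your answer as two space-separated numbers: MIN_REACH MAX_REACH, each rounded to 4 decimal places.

Link lengths: [5.1, 6.9, 8.8]
max_reach = 5.1 + 6.9 + 8.8 = 20.8
L_max = max([5.1, 6.9, 8.8]) = 8.8
S (sum of others) = 20.8 - 8.8 = 12
min_reach = max(0, 8.8 - 12) = max(0, -3.2) = 0

Answer: 0.0000 20.8000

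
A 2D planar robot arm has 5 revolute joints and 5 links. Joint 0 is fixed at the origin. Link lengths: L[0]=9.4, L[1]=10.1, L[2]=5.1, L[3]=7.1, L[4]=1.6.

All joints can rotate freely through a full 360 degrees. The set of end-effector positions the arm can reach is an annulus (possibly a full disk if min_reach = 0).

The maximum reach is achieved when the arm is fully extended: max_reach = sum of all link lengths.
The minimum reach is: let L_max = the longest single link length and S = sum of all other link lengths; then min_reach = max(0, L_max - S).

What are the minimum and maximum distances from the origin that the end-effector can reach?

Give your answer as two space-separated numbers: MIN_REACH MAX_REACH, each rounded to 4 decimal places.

Answer: 0.0000 33.3000

Derivation:
Link lengths: [9.4, 10.1, 5.1, 7.1, 1.6]
max_reach = 9.4 + 10.1 + 5.1 + 7.1 + 1.6 = 33.3
L_max = max([9.4, 10.1, 5.1, 7.1, 1.6]) = 10.1
S (sum of others) = 33.3 - 10.1 = 23.2
min_reach = max(0, 10.1 - 23.2) = max(0, -13.1) = 0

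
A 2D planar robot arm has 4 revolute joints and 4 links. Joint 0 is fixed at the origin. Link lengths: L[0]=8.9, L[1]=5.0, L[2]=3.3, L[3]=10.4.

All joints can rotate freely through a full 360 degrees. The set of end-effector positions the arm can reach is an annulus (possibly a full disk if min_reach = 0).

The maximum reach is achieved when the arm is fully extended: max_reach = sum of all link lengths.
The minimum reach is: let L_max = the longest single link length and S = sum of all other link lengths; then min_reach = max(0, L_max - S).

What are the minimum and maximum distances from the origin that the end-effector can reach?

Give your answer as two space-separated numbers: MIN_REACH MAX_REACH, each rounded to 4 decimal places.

Answer: 0.0000 27.6000

Derivation:
Link lengths: [8.9, 5.0, 3.3, 10.4]
max_reach = 8.9 + 5 + 3.3 + 10.4 = 27.6
L_max = max([8.9, 5.0, 3.3, 10.4]) = 10.4
S (sum of others) = 27.6 - 10.4 = 17.2
min_reach = max(0, 10.4 - 17.2) = max(0, -6.8) = 0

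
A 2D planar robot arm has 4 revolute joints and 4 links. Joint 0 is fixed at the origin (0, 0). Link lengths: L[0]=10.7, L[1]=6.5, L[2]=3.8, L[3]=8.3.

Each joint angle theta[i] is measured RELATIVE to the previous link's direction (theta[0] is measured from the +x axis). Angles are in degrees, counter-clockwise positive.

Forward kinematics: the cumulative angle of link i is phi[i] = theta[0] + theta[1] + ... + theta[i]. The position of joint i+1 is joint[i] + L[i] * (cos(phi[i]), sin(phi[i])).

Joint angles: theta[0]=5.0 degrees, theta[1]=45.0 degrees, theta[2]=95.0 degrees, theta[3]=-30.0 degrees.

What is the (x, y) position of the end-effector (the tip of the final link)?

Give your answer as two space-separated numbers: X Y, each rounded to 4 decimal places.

Answer: 8.2169 15.6138

Derivation:
joint[0] = (0.0000, 0.0000)  (base)
link 0: phi[0] = 5 = 5 deg
  cos(5 deg) = 0.9962, sin(5 deg) = 0.0872
  joint[1] = (0.0000, 0.0000) + 10.7 * (0.9962, 0.0872) = (0.0000 + 10.6593, 0.0000 + 0.9326) = (10.6593, 0.9326)
link 1: phi[1] = 5 + 45 = 50 deg
  cos(50 deg) = 0.6428, sin(50 deg) = 0.7660
  joint[2] = (10.6593, 0.9326) + 6.5 * (0.6428, 0.7660) = (10.6593 + 4.1781, 0.9326 + 4.9793) = (14.8374, 5.9119)
link 2: phi[2] = 5 + 45 + 95 = 145 deg
  cos(145 deg) = -0.8192, sin(145 deg) = 0.5736
  joint[3] = (14.8374, 5.9119) + 3.8 * (-0.8192, 0.5736) = (14.8374 + -3.1128, 5.9119 + 2.1796) = (11.7246, 8.0914)
link 3: phi[3] = 5 + 45 + 95 + -30 = 115 deg
  cos(115 deg) = -0.4226, sin(115 deg) = 0.9063
  joint[4] = (11.7246, 8.0914) + 8.3 * (-0.4226, 0.9063) = (11.7246 + -3.5077, 8.0914 + 7.5224) = (8.2169, 15.6138)
End effector: (8.2169, 15.6138)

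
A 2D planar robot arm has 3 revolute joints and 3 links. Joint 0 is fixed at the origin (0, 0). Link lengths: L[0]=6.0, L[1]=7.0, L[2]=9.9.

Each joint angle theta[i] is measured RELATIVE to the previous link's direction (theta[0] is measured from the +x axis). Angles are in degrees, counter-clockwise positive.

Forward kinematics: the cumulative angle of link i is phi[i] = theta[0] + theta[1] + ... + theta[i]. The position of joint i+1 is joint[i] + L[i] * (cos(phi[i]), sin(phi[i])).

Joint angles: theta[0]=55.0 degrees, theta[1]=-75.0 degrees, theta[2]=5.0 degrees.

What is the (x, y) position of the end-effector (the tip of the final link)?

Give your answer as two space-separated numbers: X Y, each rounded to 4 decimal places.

joint[0] = (0.0000, 0.0000)  (base)
link 0: phi[0] = 55 = 55 deg
  cos(55 deg) = 0.5736, sin(55 deg) = 0.8192
  joint[1] = (0.0000, 0.0000) + 6 * (0.5736, 0.8192) = (0.0000 + 3.4415, 0.0000 + 4.9149) = (3.4415, 4.9149)
link 1: phi[1] = 55 + -75 = -20 deg
  cos(-20 deg) = 0.9397, sin(-20 deg) = -0.3420
  joint[2] = (3.4415, 4.9149) + 7 * (0.9397, -0.3420) = (3.4415 + 6.5778, 4.9149 + -2.3941) = (10.0193, 2.5208)
link 2: phi[2] = 55 + -75 + 5 = -15 deg
  cos(-15 deg) = 0.9659, sin(-15 deg) = -0.2588
  joint[3] = (10.0193, 2.5208) + 9.9 * (0.9659, -0.2588) = (10.0193 + 9.5627, 2.5208 + -2.5623) = (19.5820, -0.0415)
End effector: (19.5820, -0.0415)

Answer: 19.5820 -0.0415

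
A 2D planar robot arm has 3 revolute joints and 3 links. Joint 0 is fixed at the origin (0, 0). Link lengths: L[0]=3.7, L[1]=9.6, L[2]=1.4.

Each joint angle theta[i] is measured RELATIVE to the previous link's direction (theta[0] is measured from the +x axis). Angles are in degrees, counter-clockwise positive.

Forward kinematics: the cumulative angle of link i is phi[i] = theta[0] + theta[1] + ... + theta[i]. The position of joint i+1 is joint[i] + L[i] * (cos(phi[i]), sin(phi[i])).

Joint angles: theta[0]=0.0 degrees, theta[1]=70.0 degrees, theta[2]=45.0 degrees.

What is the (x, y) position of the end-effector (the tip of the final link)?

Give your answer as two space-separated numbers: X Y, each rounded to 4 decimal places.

joint[0] = (0.0000, 0.0000)  (base)
link 0: phi[0] = 0 = 0 deg
  cos(0 deg) = 1.0000, sin(0 deg) = 0.0000
  joint[1] = (0.0000, 0.0000) + 3.7 * (1.0000, 0.0000) = (0.0000 + 3.7000, 0.0000 + 0.0000) = (3.7000, 0.0000)
link 1: phi[1] = 0 + 70 = 70 deg
  cos(70 deg) = 0.3420, sin(70 deg) = 0.9397
  joint[2] = (3.7000, 0.0000) + 9.6 * (0.3420, 0.9397) = (3.7000 + 3.2834, 0.0000 + 9.0210) = (6.9834, 9.0210)
link 2: phi[2] = 0 + 70 + 45 = 115 deg
  cos(115 deg) = -0.4226, sin(115 deg) = 0.9063
  joint[3] = (6.9834, 9.0210) + 1.4 * (-0.4226, 0.9063) = (6.9834 + -0.5917, 9.0210 + 1.2688) = (6.3917, 10.2899)
End effector: (6.3917, 10.2899)

Answer: 6.3917 10.2899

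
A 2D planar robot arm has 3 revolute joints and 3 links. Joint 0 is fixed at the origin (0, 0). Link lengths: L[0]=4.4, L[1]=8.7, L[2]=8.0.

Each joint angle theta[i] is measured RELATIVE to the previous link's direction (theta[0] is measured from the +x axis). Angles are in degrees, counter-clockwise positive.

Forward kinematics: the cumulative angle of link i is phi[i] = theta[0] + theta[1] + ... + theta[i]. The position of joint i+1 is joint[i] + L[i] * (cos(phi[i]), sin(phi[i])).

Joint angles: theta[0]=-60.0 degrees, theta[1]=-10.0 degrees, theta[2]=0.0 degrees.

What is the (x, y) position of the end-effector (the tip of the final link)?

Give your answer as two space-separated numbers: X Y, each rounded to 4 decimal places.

Answer: 7.9117 -19.5034

Derivation:
joint[0] = (0.0000, 0.0000)  (base)
link 0: phi[0] = -60 = -60 deg
  cos(-60 deg) = 0.5000, sin(-60 deg) = -0.8660
  joint[1] = (0.0000, 0.0000) + 4.4 * (0.5000, -0.8660) = (0.0000 + 2.2000, 0.0000 + -3.8105) = (2.2000, -3.8105)
link 1: phi[1] = -60 + -10 = -70 deg
  cos(-70 deg) = 0.3420, sin(-70 deg) = -0.9397
  joint[2] = (2.2000, -3.8105) + 8.7 * (0.3420, -0.9397) = (2.2000 + 2.9756, -3.8105 + -8.1753) = (5.1756, -11.9858)
link 2: phi[2] = -60 + -10 + 0 = -70 deg
  cos(-70 deg) = 0.3420, sin(-70 deg) = -0.9397
  joint[3] = (5.1756, -11.9858) + 8 * (0.3420, -0.9397) = (5.1756 + 2.7362, -11.9858 + -7.5175) = (7.9117, -19.5034)
End effector: (7.9117, -19.5034)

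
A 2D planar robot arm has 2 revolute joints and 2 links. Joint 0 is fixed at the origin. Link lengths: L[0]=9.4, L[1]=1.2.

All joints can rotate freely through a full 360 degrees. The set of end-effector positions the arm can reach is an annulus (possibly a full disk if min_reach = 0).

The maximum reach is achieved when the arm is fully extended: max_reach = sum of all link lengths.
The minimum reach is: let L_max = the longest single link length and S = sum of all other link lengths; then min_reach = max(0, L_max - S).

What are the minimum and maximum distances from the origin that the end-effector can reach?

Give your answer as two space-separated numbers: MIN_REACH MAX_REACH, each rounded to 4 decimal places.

Link lengths: [9.4, 1.2]
max_reach = 9.4 + 1.2 = 10.6
L_max = max([9.4, 1.2]) = 9.4
S (sum of others) = 10.6 - 9.4 = 1.2
min_reach = max(0, 9.4 - 1.2) = max(0, 8.2) = 8.2

Answer: 8.2000 10.6000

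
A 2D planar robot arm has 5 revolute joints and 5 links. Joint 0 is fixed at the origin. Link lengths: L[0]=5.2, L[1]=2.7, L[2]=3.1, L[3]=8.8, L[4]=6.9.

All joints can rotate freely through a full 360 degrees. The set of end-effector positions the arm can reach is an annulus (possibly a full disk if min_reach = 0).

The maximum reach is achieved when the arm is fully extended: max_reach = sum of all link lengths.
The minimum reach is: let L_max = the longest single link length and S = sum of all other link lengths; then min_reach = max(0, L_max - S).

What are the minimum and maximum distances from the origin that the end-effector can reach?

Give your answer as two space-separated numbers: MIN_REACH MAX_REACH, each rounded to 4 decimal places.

Answer: 0.0000 26.7000

Derivation:
Link lengths: [5.2, 2.7, 3.1, 8.8, 6.9]
max_reach = 5.2 + 2.7 + 3.1 + 8.8 + 6.9 = 26.7
L_max = max([5.2, 2.7, 3.1, 8.8, 6.9]) = 8.8
S (sum of others) = 26.7 - 8.8 = 17.9
min_reach = max(0, 8.8 - 17.9) = max(0, -9.1) = 0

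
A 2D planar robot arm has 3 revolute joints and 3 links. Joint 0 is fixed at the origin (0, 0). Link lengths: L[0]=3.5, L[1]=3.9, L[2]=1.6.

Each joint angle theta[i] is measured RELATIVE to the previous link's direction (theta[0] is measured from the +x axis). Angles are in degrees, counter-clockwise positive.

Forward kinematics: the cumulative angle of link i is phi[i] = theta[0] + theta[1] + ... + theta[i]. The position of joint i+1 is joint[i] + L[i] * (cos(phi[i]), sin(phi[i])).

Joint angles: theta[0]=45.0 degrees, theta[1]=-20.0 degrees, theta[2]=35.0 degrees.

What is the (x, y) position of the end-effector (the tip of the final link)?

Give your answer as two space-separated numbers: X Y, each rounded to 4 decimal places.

joint[0] = (0.0000, 0.0000)  (base)
link 0: phi[0] = 45 = 45 deg
  cos(45 deg) = 0.7071, sin(45 deg) = 0.7071
  joint[1] = (0.0000, 0.0000) + 3.5 * (0.7071, 0.7071) = (0.0000 + 2.4749, 0.0000 + 2.4749) = (2.4749, 2.4749)
link 1: phi[1] = 45 + -20 = 25 deg
  cos(25 deg) = 0.9063, sin(25 deg) = 0.4226
  joint[2] = (2.4749, 2.4749) + 3.9 * (0.9063, 0.4226) = (2.4749 + 3.5346, 2.4749 + 1.6482) = (6.0095, 4.1231)
link 2: phi[2] = 45 + -20 + 35 = 60 deg
  cos(60 deg) = 0.5000, sin(60 deg) = 0.8660
  joint[3] = (6.0095, 4.1231) + 1.6 * (0.5000, 0.8660) = (6.0095 + 0.8000, 4.1231 + 1.3856) = (6.8095, 5.5087)
End effector: (6.8095, 5.5087)

Answer: 6.8095 5.5087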